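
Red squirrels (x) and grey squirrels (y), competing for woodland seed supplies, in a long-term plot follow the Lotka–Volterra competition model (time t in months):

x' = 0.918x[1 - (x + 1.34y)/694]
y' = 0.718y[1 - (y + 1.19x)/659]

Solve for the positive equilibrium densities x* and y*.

x* ≈ 318, y* ≈ 281

Setting both brackets to zero gives the nullclines x + 1.34y = 694 and 1.19x + y = 659.
Substituting y = 659 - 1.19x into the first: x(1 - 1.34·1.19) = 694 - 1.34·659.
So x* = -189/-0.595 = 318, and then y* = 659 - 1.19·318 = 281.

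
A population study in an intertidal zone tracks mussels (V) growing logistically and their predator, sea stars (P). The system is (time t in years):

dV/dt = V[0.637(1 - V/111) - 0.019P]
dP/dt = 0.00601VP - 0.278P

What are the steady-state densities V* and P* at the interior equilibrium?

From dP/dt = 0 with P > 0: 0.00601V* = 0.278, so V* = 46.3.
Substitute into dV/dt = 0: 0.637(1 - 46.3/111) = 0.019P*.
The bracket is 0.583, giving P* = 0.372/0.019 = 19.6.

V* ≈ 46.3, P* ≈ 19.6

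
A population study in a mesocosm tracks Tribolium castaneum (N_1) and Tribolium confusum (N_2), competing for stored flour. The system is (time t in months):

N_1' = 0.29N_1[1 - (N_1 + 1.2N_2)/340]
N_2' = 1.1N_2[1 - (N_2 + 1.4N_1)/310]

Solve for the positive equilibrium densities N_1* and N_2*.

N_1* ≈ 47.1, N_2* ≈ 244

Setting both brackets to zero gives the nullclines N_1 + 1.2N_2 = 340 and 1.4N_1 + N_2 = 310.
Substituting N_2 = 310 - 1.4N_1 into the first: N_1(1 - 1.2·1.4) = 340 - 1.2·310.
So N_1* = -32/-0.68 = 47.1, and then N_2* = 310 - 1.4·47.1 = 244.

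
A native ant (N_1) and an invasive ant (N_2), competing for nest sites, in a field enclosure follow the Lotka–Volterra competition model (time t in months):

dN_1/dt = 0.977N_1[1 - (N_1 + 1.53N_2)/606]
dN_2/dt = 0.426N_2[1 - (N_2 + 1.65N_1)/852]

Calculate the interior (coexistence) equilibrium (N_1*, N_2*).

N_1* ≈ 458, N_2* ≈ 97

Setting both brackets to zero gives the nullclines N_1 + 1.53N_2 = 606 and 1.65N_1 + N_2 = 852.
Substituting N_2 = 852 - 1.65N_1 into the first: N_1(1 - 1.53·1.65) = 606 - 1.53·852.
So N_1* = -698/-1.52 = 458, and then N_2* = 852 - 1.65·458 = 97.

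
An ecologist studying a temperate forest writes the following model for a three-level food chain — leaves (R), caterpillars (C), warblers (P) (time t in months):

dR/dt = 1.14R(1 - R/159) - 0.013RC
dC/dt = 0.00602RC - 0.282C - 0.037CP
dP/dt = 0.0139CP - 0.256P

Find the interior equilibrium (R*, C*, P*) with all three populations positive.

From dP/dt = 0: 0.0139C* = 0.256, so C* = 18.4.
From dR/dt = 0: 1.14(1 - R*/159) = 0.013·18.4, giving R* = 159·(1 - 0.21) = 126.
From dC/dt = 0: 0.00602·126 - 0.282 = 0.037P*, so P* = 0.474/0.037 = 12.8.

R* ≈ 126, C* ≈ 18.4, P* ≈ 12.8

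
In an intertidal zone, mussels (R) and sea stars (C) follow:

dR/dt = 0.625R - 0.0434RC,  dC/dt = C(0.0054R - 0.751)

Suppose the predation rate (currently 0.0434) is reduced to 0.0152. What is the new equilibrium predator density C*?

C* ≈ 41.1

At the interior fixed point, setting dR/dt = 0 with R > 0 fixes C* = (prey growth rate)/(RC coefficient) — independent of the other coefficients.
With the change, C* = 0.625/0.0152 = 41.1; it rises from 14.4.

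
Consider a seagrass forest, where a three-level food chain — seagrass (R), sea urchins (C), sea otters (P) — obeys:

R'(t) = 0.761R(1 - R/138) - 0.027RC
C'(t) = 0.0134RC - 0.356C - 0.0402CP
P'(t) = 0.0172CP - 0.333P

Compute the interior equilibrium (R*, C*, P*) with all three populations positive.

From dP/dt = 0: 0.0172C* = 0.333, so C* = 19.4.
From dR/dt = 0: 0.761(1 - R*/138) = 0.027·19.4, giving R* = 138·(1 - 0.687) = 43.2.
From dC/dt = 0: 0.0134·43.2 - 0.356 = 0.0402P*, so P* = 0.223/0.0402 = 5.55.

R* ≈ 43.2, C* ≈ 19.4, P* ≈ 5.55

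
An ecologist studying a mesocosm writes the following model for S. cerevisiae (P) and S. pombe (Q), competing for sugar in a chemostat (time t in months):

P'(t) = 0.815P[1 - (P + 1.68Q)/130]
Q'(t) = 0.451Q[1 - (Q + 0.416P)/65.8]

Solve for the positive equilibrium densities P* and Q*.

P* ≈ 64.6, Q* ≈ 38.9

Setting both brackets to zero gives the nullclines P + 1.68Q = 130 and 0.416P + Q = 65.8.
Substituting Q = 65.8 - 0.416P into the first: P(1 - 1.68·0.416) = 130 - 1.68·65.8.
So P* = 19.5/0.301 = 64.6, and then Q* = 65.8 - 0.416·64.6 = 38.9.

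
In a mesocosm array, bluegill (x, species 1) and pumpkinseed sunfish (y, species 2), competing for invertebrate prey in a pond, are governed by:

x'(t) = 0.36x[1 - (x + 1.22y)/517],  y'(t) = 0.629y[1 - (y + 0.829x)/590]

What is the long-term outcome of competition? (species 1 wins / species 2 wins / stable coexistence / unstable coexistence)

species 2 excludes species 1

Compare the nullcline intercepts: K1/α12 = 517/1.22 = 424 < K2 = 590; K2/α21 = 590/0.829 = 712 > K1 = 517.
Since the inequalities point opposite ways, species 2 can invade but species 1 cannot.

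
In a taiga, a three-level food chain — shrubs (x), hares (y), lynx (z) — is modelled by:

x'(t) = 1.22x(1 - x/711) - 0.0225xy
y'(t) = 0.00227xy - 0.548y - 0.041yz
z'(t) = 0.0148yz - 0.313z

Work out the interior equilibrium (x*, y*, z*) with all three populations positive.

x* ≈ 434, y* ≈ 21.1, z* ≈ 10.6

From dz/dt = 0: 0.0148y* = 0.313, so y* = 21.1.
From dx/dt = 0: 1.22(1 - x*/711) = 0.0225·21.1, giving x* = 711·(1 - 0.39) = 434.
From dy/dt = 0: 0.00227·434 - 0.548 = 0.041z*, so z* = 0.436/0.041 = 10.6.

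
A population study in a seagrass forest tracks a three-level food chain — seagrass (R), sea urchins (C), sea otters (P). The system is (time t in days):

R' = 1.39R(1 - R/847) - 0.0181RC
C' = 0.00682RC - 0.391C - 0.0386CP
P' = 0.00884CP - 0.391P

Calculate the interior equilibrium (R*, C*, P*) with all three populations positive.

R* ≈ 359, C* ≈ 44.2, P* ≈ 53.3

From dP/dt = 0: 0.00884C* = 0.391, so C* = 44.2.
From dR/dt = 0: 1.39(1 - R*/847) = 0.0181·44.2, giving R* = 847·(1 - 0.576) = 359.
From dC/dt = 0: 0.00682·359 - 0.391 = 0.0386P*, so P* = 2.06/0.0386 = 53.3.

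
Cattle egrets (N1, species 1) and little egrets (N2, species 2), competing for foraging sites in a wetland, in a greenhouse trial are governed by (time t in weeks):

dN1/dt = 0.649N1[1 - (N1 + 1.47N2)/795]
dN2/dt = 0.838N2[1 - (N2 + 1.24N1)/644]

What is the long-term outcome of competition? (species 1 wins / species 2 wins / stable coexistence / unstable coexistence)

Compare the nullcline intercepts: K1/α12 = 795/1.47 = 541 < K2 = 644; K2/α21 = 644/1.24 = 519 < K1 = 795.
Since both are reversed, neither can invade when rare; the interior point is a saddle.

unstable coexistence (outcome depends on initial conditions)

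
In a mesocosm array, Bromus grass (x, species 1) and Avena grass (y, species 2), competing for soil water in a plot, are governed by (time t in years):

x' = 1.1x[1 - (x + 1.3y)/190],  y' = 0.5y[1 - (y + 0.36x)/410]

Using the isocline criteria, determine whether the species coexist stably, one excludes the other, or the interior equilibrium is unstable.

Compare the nullcline intercepts: K1/α12 = 190/1.3 = 146 < K2 = 410; K2/α21 = 410/0.36 = 1140 > K1 = 190.
Since the inequalities point opposite ways, species 2 can invade but species 1 cannot.

species 2 excludes species 1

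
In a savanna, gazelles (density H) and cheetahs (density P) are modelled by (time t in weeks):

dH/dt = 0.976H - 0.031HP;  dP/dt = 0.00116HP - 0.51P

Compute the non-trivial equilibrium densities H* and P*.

H* ≈ 440, P* ≈ 31.5

Set dP/dt = 0 with P > 0: 0.00116H - 0.51 = 0, so H* = 0.51/0.00116 = 440.
Set dH/dt = 0 with H > 0: 0.976 - 0.031P = 0, so P* = 0.976/0.031 = 31.5.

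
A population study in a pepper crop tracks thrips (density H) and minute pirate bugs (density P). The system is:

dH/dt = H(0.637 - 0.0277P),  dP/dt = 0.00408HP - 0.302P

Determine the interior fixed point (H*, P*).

Set dP/dt = 0 with P > 0: 0.00408H - 0.302 = 0, so H* = 0.302/0.00408 = 74.
Set dH/dt = 0 with H > 0: 0.637 - 0.0277P = 0, so P* = 0.637/0.0277 = 23.

H* ≈ 74, P* ≈ 23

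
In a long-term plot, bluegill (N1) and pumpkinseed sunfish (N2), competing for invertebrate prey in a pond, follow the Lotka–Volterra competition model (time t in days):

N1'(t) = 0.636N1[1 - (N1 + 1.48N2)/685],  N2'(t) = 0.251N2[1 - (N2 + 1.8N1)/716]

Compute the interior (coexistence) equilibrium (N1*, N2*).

N1* ≈ 225, N2* ≈ 311

Setting both brackets to zero gives the nullclines N1 + 1.48N2 = 685 and 1.8N1 + N2 = 716.
Substituting N2 = 716 - 1.8N1 into the first: N1(1 - 1.48·1.8) = 685 - 1.48·716.
So N1* = -375/-1.66 = 225, and then N2* = 716 - 1.8·225 = 311.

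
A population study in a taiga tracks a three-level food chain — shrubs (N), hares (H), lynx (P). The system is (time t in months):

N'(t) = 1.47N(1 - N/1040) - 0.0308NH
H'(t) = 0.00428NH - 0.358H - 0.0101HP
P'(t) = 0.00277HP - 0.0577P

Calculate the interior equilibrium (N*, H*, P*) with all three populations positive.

N* ≈ 586, H* ≈ 20.8, P* ≈ 213

From dP/dt = 0: 0.00277H* = 0.0577, so H* = 20.8.
From dN/dt = 0: 1.47(1 - N*/1040) = 0.0308·20.8, giving N* = 1040·(1 - 0.436) = 586.
From dH/dt = 0: 0.00428·586 - 0.358 = 0.0101P*, so P* = 2.15/0.0101 = 213.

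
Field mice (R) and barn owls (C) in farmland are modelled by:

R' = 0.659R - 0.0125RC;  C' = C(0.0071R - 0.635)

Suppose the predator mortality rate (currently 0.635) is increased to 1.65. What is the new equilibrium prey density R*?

R* ≈ 232

At the interior fixed point, setting dC/dt = 0 with C > 0 fixes R* = (predator death rate)/(RC coefficient) — independent of the other coefficients.
With the change, R* = 1.65/0.0071 = 232; it rises from 89.4.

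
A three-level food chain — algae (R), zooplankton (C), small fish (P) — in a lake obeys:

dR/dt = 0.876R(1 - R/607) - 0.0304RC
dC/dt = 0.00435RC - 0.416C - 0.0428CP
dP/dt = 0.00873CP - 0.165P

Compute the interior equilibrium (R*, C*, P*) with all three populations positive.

R* ≈ 209, C* ≈ 18.9, P* ≈ 11.5

From dP/dt = 0: 0.00873C* = 0.165, so C* = 18.9.
From dR/dt = 0: 0.876(1 - R*/607) = 0.0304·18.9, giving R* = 607·(1 - 0.656) = 209.
From dC/dt = 0: 0.00435·209 - 0.416 = 0.0428P*, so P* = 0.493/0.0428 = 11.5.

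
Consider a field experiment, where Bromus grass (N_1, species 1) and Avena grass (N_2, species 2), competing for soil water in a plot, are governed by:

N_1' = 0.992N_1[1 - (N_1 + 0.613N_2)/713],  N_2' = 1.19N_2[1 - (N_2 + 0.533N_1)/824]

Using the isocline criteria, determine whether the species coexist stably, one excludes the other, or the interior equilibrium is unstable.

stable coexistence

Compare the nullcline intercepts: K1/α12 = 713/0.613 = 1160 > K2 = 824; K2/α21 = 824/0.533 = 1550 > K1 = 713.
Since both inequalities hold, each species can invade when rare, so the interior equilibrium is stable.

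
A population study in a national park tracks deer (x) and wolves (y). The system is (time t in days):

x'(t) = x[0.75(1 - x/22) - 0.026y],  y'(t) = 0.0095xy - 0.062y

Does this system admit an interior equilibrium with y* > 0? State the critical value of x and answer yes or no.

Threshold x = 6.53; K > 6.53, so yes, the predator persists.

The predator equation gives dy/dt > 0 only when x > 0.062/0.0095 = 6.53.
Without the predator, x → K = 22. Since 22 > 6.53, the predator can invade and persist.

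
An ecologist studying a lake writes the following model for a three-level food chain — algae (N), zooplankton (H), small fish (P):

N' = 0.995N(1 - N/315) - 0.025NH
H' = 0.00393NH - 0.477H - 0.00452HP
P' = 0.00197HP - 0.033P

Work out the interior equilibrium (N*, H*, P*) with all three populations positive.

N* ≈ 182, H* ≈ 16.8, P* ≈ 53.1

From dP/dt = 0: 0.00197H* = 0.033, so H* = 16.8.
From dN/dt = 0: 0.995(1 - N*/315) = 0.025·16.8, giving N* = 315·(1 - 0.421) = 182.
From dH/dt = 0: 0.00393·182 - 0.477 = 0.00452P*, so P* = 0.24/0.00452 = 53.1.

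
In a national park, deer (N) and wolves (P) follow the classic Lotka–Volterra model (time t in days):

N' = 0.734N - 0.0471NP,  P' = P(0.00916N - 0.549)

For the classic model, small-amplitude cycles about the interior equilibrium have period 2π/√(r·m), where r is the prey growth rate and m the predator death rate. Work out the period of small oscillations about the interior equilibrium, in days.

T ≈ 9.9 days

Here r = 0.734 and m = 0.549, so r·m = 0.403.
ω = √0.403 = 0.635 per day, hence T = 2π/ω ≈ 9.9 days.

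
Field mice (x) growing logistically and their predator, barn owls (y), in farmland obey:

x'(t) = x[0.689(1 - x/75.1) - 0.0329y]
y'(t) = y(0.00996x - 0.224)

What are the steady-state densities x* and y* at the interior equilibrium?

x* ≈ 22.5, y* ≈ 14.7

From dy/dt = 0 with y > 0: 0.00996x* = 0.224, so x* = 22.5.
Substitute into dx/dt = 0: 0.689(1 - 22.5/75.1) = 0.0329y*.
The bracket is 0.701, giving y* = 0.483/0.0329 = 14.7.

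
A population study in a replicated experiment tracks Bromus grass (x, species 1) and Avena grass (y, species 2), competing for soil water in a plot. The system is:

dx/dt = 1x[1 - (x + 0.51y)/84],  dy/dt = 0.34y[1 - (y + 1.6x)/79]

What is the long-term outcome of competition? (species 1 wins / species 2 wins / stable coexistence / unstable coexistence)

species 1 excludes species 2

Compare the nullcline intercepts: K1/α12 = 84/0.51 = 165 > K2 = 79; K2/α21 = 79/1.6 = 49.4 < K1 = 84.
Since the inequalities point opposite ways, species 1 can invade but species 2 cannot.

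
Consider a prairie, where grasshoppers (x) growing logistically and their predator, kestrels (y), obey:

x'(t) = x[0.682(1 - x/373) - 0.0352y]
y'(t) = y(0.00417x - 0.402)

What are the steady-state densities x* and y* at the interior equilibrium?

From dy/dt = 0 with y > 0: 0.00417x* = 0.402, so x* = 96.4.
Substitute into dx/dt = 0: 0.682(1 - 96.4/373) = 0.0352y*.
The bracket is 0.742, giving y* = 0.506/0.0352 = 14.4.

x* ≈ 96.4, y* ≈ 14.4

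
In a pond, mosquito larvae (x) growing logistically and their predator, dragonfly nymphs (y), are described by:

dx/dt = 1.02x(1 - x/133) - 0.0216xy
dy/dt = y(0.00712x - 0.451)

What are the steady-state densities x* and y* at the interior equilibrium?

From dy/dt = 0 with y > 0: 0.00712x* = 0.451, so x* = 63.3.
Substitute into dx/dt = 0: 1.02(1 - 63.3/133) = 0.0216y*.
The bracket is 0.524, giving y* = 0.534/0.0216 = 24.7.

x* ≈ 63.3, y* ≈ 24.7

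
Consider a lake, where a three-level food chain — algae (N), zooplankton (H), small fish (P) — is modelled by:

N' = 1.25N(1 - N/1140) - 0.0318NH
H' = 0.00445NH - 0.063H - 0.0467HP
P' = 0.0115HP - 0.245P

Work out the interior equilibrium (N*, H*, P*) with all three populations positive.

N* ≈ 522, H* ≈ 21.3, P* ≈ 48.4

From dP/dt = 0: 0.0115H* = 0.245, so H* = 21.3.
From dN/dt = 0: 1.25(1 - N*/1140) = 0.0318·21.3, giving N* = 1140·(1 - 0.542) = 522.
From dH/dt = 0: 0.00445·522 - 0.063 = 0.0467P*, so P* = 2.26/0.0467 = 48.4.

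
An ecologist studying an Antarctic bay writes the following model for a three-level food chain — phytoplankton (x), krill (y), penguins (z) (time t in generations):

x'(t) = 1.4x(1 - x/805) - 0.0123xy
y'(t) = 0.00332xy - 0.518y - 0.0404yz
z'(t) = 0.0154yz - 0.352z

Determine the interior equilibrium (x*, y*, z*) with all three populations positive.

x* ≈ 643, y* ≈ 22.9, z* ≈ 40

From dz/dt = 0: 0.0154y* = 0.352, so y* = 22.9.
From dx/dt = 0: 1.4(1 - x*/805) = 0.0123·22.9, giving x* = 805·(1 - 0.201) = 643.
From dy/dt = 0: 0.00332·643 - 0.518 = 0.0404z*, so z* = 1.62/0.0404 = 40.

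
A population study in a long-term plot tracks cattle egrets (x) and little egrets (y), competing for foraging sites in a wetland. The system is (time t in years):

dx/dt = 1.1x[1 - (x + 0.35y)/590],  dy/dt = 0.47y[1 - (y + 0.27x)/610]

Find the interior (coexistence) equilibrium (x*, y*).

Setting both brackets to zero gives the nullclines x + 0.35y = 590 and 0.27x + y = 610.
Substituting y = 610 - 0.27x into the first: x(1 - 0.35·0.27) = 590 - 0.35·610.
So x* = 376/0.905 = 416, and then y* = 610 - 0.27·416 = 498.

x* ≈ 416, y* ≈ 498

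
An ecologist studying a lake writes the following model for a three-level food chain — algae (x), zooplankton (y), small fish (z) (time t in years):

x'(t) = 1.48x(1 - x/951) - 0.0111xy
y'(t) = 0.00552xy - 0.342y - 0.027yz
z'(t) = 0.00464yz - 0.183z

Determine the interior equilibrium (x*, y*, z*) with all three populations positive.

x* ≈ 670, y* ≈ 39.4, z* ≈ 124

From dz/dt = 0: 0.00464y* = 0.183, so y* = 39.4.
From dx/dt = 0: 1.48(1 - x*/951) = 0.0111·39.4, giving x* = 951·(1 - 0.296) = 670.
From dy/dt = 0: 0.00552·670 - 0.342 = 0.027z*, so z* = 3.35/0.027 = 124.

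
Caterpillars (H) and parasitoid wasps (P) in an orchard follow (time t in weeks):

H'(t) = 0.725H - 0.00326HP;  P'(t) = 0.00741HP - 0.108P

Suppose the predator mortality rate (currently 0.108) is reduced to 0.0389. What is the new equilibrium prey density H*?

H* ≈ 5.25

At the interior fixed point, setting dP/dt = 0 with P > 0 fixes H* = (predator death rate)/(HP coefficient) — independent of the other coefficients.
With the change, H* = 0.0389/0.00741 = 5.25; it falls from 14.6.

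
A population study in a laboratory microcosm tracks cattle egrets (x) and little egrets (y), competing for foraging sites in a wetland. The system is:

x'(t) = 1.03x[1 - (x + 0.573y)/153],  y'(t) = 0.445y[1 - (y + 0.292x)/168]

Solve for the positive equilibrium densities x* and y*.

x* ≈ 68.1, y* ≈ 148

Setting both brackets to zero gives the nullclines x + 0.573y = 153 and 0.292x + y = 168.
Substituting y = 168 - 0.292x into the first: x(1 - 0.573·0.292) = 153 - 0.573·168.
So x* = 56.7/0.833 = 68.1, and then y* = 168 - 0.292·68.1 = 148.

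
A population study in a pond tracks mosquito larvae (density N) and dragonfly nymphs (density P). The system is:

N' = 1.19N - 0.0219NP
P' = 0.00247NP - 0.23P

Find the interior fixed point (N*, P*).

Set dP/dt = 0 with P > 0: 0.00247N - 0.23 = 0, so N* = 0.23/0.00247 = 93.1.
Set dN/dt = 0 with N > 0: 1.19 - 0.0219P = 0, so P* = 1.19/0.0219 = 54.3.

N* ≈ 93.1, P* ≈ 54.3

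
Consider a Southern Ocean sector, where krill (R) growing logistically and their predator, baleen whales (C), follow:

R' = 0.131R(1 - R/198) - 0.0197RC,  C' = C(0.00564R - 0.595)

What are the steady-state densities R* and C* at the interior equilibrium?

From dC/dt = 0 with C > 0: 0.00564R* = 0.595, so R* = 105.
Substitute into dR/dt = 0: 0.131(1 - 105/198) = 0.0197C*.
The bracket is 0.467, giving C* = 0.0612/0.0197 = 3.11.

R* ≈ 105, C* ≈ 3.11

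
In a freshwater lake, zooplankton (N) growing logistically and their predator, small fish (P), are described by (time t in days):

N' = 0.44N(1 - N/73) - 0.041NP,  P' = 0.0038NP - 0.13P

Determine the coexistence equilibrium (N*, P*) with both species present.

From dP/dt = 0 with P > 0: 0.0038N* = 0.13, so N* = 34.2.
Substitute into dN/dt = 0: 0.44(1 - 34.2/73) = 0.041P*.
The bracket is 0.531, giving P* = 0.234/0.041 = 5.7.

N* ≈ 34.2, P* ≈ 5.7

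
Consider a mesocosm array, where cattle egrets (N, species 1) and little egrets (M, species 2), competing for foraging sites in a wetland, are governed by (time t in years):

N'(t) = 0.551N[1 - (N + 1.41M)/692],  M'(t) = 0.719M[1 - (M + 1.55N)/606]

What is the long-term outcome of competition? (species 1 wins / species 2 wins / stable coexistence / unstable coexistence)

Compare the nullcline intercepts: K1/α12 = 692/1.41 = 491 < K2 = 606; K2/α21 = 606/1.55 = 391 < K1 = 692.
Since both are reversed, neither can invade when rare; the interior point is a saddle.

unstable coexistence (outcome depends on initial conditions)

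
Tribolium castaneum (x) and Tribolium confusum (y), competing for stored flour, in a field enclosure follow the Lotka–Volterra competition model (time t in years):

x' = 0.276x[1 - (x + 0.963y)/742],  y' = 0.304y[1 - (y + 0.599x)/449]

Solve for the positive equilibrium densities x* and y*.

x* ≈ 732, y* ≈ 10.7

Setting both brackets to zero gives the nullclines x + 0.963y = 742 and 0.599x + y = 449.
Substituting y = 449 - 0.599x into the first: x(1 - 0.963·0.599) = 742 - 0.963·449.
So x* = 310/0.423 = 732, and then y* = 449 - 0.599·732 = 10.7.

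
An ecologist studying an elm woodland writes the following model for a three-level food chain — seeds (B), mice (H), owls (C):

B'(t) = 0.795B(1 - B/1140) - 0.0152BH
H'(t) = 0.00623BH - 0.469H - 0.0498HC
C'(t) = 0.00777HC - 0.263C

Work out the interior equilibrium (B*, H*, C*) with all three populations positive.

B* ≈ 402, H* ≈ 33.8, C* ≈ 40.9

From dC/dt = 0: 0.00777H* = 0.263, so H* = 33.8.
From dB/dt = 0: 0.795(1 - B*/1140) = 0.0152·33.8, giving B* = 1140·(1 - 0.647) = 402.
From dH/dt = 0: 0.00623·402 - 0.469 = 0.0498C*, so C* = 2.04/0.0498 = 40.9.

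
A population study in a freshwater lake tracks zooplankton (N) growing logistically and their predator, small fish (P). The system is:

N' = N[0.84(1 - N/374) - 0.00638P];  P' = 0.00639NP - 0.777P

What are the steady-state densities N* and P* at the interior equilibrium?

N* ≈ 122, P* ≈ 88.9

From dP/dt = 0 with P > 0: 0.00639N* = 0.777, so N* = 122.
Substitute into dN/dt = 0: 0.84(1 - 122/374) = 0.00638P*.
The bracket is 0.675, giving P* = 0.567/0.00638 = 88.9.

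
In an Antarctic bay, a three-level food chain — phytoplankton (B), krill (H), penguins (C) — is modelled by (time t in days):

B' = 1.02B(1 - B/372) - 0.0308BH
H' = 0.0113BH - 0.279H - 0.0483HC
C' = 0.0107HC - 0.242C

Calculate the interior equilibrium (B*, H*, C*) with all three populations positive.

B* ≈ 118, H* ≈ 22.6, C* ≈ 21.8

From dC/dt = 0: 0.0107H* = 0.242, so H* = 22.6.
From dB/dt = 0: 1.02(1 - B*/372) = 0.0308·22.6, giving B* = 372·(1 - 0.683) = 118.
From dH/dt = 0: 0.0113·118 - 0.279 = 0.0483C*, so C* = 1.05/0.0483 = 21.8.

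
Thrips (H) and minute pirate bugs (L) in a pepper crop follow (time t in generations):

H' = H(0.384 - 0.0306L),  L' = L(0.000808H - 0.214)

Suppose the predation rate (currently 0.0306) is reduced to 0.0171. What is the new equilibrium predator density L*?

L* ≈ 22.5

At the interior fixed point, setting dH/dt = 0 with H > 0 fixes L* = (prey growth rate)/(HL coefficient) — independent of the other coefficients.
With the change, L* = 0.384/0.0171 = 22.5; it rises from 12.5.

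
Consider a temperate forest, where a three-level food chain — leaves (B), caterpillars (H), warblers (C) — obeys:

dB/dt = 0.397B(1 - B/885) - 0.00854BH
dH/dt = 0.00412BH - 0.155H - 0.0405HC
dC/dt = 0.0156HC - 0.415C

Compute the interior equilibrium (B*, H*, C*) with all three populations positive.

B* ≈ 379, H* ≈ 26.6, C* ≈ 34.7

From dC/dt = 0: 0.0156H* = 0.415, so H* = 26.6.
From dB/dt = 0: 0.397(1 - B*/885) = 0.00854·26.6, giving B* = 885·(1 - 0.572) = 379.
From dH/dt = 0: 0.00412·379 - 0.155 = 0.0405C*, so C* = 1.4/0.0405 = 34.7.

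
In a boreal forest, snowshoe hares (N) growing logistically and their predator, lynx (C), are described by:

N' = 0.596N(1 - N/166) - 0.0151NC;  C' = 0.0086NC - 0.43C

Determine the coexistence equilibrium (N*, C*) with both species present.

N* ≈ 50, C* ≈ 27.6

From dC/dt = 0 with C > 0: 0.0086N* = 0.43, so N* = 50.
Substitute into dN/dt = 0: 0.596(1 - 50/166) = 0.0151C*.
The bracket is 0.699, giving C* = 0.416/0.0151 = 27.6.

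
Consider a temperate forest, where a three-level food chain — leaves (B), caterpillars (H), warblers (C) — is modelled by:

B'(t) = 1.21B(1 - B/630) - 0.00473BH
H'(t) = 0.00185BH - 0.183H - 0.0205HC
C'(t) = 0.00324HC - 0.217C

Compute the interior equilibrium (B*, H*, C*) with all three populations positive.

From dC/dt = 0: 0.00324H* = 0.217, so H* = 67.
From dB/dt = 0: 1.21(1 - B*/630) = 0.00473·67, giving B* = 630·(1 - 0.262) = 465.
From dH/dt = 0: 0.00185·465 - 0.183 = 0.0205C*, so C* = 0.677/0.0205 = 33.

B* ≈ 465, H* ≈ 67, C* ≈ 33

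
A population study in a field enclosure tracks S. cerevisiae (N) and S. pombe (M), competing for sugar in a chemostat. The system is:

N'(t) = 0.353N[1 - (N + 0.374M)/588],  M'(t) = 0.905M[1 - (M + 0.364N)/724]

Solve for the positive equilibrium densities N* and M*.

Setting both brackets to zero gives the nullclines N + 0.374M = 588 and 0.364N + M = 724.
Substituting M = 724 - 0.364N into the first: N(1 - 0.374·0.364) = 588 - 0.374·724.
So N* = 317/0.864 = 367, and then M* = 724 - 0.364·367 = 590.

N* ≈ 367, M* ≈ 590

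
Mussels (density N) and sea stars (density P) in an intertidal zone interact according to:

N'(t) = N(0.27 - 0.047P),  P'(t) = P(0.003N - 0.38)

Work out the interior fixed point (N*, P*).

Set dP/dt = 0 with P > 0: 0.003N - 0.38 = 0, so N* = 0.38/0.003 = 127.
Set dN/dt = 0 with N > 0: 0.27 - 0.047P = 0, so P* = 0.27/0.047 = 5.74.

N* ≈ 127, P* ≈ 5.74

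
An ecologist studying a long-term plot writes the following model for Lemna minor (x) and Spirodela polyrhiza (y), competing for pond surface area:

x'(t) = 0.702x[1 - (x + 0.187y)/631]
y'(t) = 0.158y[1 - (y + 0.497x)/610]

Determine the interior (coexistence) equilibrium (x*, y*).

Setting both brackets to zero gives the nullclines x + 0.187y = 631 and 0.497x + y = 610.
Substituting y = 610 - 0.497x into the first: x(1 - 0.187·0.497) = 631 - 0.187·610.
So x* = 517/0.907 = 570, and then y* = 610 - 0.497·570 = 327.

x* ≈ 570, y* ≈ 327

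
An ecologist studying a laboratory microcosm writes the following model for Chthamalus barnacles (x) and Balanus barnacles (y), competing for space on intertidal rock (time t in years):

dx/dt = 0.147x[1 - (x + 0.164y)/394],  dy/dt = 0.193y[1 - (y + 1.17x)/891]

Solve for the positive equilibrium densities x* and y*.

Setting both brackets to zero gives the nullclines x + 0.164y = 394 and 1.17x + y = 891.
Substituting y = 891 - 1.17x into the first: x(1 - 0.164·1.17) = 394 - 0.164·891.
So x* = 248/0.808 = 307, and then y* = 891 - 1.17·307 = 532.

x* ≈ 307, y* ≈ 532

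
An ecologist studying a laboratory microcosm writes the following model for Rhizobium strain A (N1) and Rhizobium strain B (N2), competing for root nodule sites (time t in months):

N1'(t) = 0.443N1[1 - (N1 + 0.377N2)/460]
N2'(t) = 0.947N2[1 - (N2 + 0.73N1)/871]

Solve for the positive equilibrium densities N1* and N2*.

N1* ≈ 182, N2* ≈ 738

Setting both brackets to zero gives the nullclines N1 + 0.377N2 = 460 and 0.73N1 + N2 = 871.
Substituting N2 = 871 - 0.73N1 into the first: N1(1 - 0.377·0.73) = 460 - 0.377·871.
So N1* = 132/0.725 = 182, and then N2* = 871 - 0.73·182 = 738.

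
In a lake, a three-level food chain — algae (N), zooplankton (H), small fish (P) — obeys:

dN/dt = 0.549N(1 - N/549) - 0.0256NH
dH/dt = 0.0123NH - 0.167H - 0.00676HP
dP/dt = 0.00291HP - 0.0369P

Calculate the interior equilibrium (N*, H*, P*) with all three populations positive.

N* ≈ 224, H* ≈ 12.7, P* ≈ 384

From dP/dt = 0: 0.00291H* = 0.0369, so H* = 12.7.
From dN/dt = 0: 0.549(1 - N*/549) = 0.0256·12.7, giving N* = 549·(1 - 0.591) = 224.
From dH/dt = 0: 0.0123·224 - 0.167 = 0.00676P*, so P* = 2.59/0.00676 = 384.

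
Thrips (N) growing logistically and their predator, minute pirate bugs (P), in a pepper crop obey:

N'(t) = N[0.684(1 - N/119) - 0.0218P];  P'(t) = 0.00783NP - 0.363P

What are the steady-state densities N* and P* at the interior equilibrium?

N* ≈ 46.4, P* ≈ 19.2

From dP/dt = 0 with P > 0: 0.00783N* = 0.363, so N* = 46.4.
Substitute into dN/dt = 0: 0.684(1 - 46.4/119) = 0.0218P*.
The bracket is 0.61, giving P* = 0.418/0.0218 = 19.2.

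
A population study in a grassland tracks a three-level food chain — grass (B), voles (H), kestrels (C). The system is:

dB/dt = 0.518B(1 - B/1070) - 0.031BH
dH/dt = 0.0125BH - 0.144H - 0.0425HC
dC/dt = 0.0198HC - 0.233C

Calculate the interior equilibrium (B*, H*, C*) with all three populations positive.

B* ≈ 316, H* ≈ 11.8, C* ≈ 89.7

From dC/dt = 0: 0.0198H* = 0.233, so H* = 11.8.
From dB/dt = 0: 0.518(1 - B*/1070) = 0.031·11.8, giving B* = 1070·(1 - 0.704) = 316.
From dH/dt = 0: 0.0125·316 - 0.144 = 0.0425C*, so C* = 3.81/0.0425 = 89.7.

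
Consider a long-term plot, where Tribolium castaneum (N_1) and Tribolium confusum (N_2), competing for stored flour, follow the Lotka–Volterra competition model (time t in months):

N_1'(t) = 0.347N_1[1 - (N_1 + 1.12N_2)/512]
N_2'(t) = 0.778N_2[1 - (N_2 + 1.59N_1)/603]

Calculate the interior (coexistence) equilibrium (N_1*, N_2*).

N_1* ≈ 209, N_2* ≈ 270

Setting both brackets to zero gives the nullclines N_1 + 1.12N_2 = 512 and 1.59N_1 + N_2 = 603.
Substituting N_2 = 603 - 1.59N_1 into the first: N_1(1 - 1.12·1.59) = 512 - 1.12·603.
So N_1* = -163/-0.781 = 209, and then N_2* = 603 - 1.59·209 = 270.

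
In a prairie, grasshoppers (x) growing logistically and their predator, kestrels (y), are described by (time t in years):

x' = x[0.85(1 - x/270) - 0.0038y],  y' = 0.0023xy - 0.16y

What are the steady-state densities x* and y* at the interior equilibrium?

x* ≈ 69.6, y* ≈ 166

From dy/dt = 0 with y > 0: 0.0023x* = 0.16, so x* = 69.6.
Substitute into dx/dt = 0: 0.85(1 - 69.6/270) = 0.0038y*.
The bracket is 0.742, giving y* = 0.631/0.0038 = 166.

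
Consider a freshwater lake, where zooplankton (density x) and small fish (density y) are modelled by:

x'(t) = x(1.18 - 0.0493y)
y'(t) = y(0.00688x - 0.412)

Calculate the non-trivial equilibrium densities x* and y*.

x* ≈ 59.9, y* ≈ 23.9

Set dy/dt = 0 with y > 0: 0.00688x - 0.412 = 0, so x* = 0.412/0.00688 = 59.9.
Set dx/dt = 0 with x > 0: 1.18 - 0.0493y = 0, so y* = 1.18/0.0493 = 23.9.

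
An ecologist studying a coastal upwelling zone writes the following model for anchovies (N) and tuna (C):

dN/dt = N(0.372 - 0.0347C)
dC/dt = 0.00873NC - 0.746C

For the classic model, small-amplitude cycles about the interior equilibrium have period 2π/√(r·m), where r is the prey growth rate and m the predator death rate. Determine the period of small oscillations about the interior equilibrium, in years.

T ≈ 11.9 years

Here r = 0.372 and m = 0.746, so r·m = 0.278.
ω = √0.278 = 0.527 per year, hence T = 2π/ω ≈ 11.9 years.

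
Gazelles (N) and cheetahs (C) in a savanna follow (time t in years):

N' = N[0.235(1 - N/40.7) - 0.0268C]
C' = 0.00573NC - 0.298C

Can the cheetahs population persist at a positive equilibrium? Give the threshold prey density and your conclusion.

The predator equation gives dC/dt > 0 only when N > 0.298/0.00573 = 52.
Without the predator, N → K = 40.7. Since 40.7 < 52, the predator cannot invade.

Threshold N = 52; K < 52, so no, the predator goes extinct.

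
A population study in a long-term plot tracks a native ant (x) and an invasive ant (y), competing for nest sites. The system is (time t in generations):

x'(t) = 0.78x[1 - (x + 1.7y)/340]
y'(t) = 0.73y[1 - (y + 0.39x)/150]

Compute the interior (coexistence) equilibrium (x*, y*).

x* ≈ 252, y* ≈ 51.6

Setting both brackets to zero gives the nullclines x + 1.7y = 340 and 0.39x + y = 150.
Substituting y = 150 - 0.39x into the first: x(1 - 1.7·0.39) = 340 - 1.7·150.
So x* = 85/0.337 = 252, and then y* = 150 - 0.39·252 = 51.6.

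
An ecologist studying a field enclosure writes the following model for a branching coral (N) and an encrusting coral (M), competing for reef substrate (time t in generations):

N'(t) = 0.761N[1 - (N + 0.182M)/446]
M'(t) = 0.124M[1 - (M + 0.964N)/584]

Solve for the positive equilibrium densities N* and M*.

N* ≈ 412, M* ≈ 187

Setting both brackets to zero gives the nullclines N + 0.182M = 446 and 0.964N + M = 584.
Substituting M = 584 - 0.964N into the first: N(1 - 0.182·0.964) = 446 - 0.182·584.
So N* = 340/0.825 = 412, and then M* = 584 - 0.964·412 = 187.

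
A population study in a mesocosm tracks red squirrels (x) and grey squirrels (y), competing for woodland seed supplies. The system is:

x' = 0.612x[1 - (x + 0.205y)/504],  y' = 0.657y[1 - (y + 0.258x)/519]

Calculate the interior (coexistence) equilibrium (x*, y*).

Setting both brackets to zero gives the nullclines x + 0.205y = 504 and 0.258x + y = 519.
Substituting y = 519 - 0.258x into the first: x(1 - 0.205·0.258) = 504 - 0.205·519.
So x* = 398/0.947 = 420, and then y* = 519 - 0.258·420 = 411.

x* ≈ 420, y* ≈ 411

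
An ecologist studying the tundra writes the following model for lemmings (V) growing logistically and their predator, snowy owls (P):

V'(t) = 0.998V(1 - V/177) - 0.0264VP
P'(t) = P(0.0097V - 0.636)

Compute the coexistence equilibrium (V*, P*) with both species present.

V* ≈ 65.6, P* ≈ 23.8

From dP/dt = 0 with P > 0: 0.0097V* = 0.636, so V* = 65.6.
Substitute into dV/dt = 0: 0.998(1 - 65.6/177) = 0.0264P*.
The bracket is 0.63, giving P* = 0.628/0.0264 = 23.8.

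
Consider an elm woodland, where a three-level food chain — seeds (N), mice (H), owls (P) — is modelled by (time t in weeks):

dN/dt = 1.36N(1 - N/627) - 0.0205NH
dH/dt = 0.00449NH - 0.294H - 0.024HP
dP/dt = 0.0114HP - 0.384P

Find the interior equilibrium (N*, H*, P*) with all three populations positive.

N* ≈ 309, H* ≈ 33.7, P* ≈ 45.5

From dP/dt = 0: 0.0114H* = 0.384, so H* = 33.7.
From dN/dt = 0: 1.36(1 - N*/627) = 0.0205·33.7, giving N* = 627·(1 - 0.508) = 309.
From dH/dt = 0: 0.00449·309 - 0.294 = 0.024P*, so P* = 1.09/0.024 = 45.5.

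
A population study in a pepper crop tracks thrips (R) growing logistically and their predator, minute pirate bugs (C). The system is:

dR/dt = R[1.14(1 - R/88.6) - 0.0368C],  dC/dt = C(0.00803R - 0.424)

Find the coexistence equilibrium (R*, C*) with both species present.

From dC/dt = 0 with C > 0: 0.00803R* = 0.424, so R* = 52.8.
Substitute into dR/dt = 0: 1.14(1 - 52.8/88.6) = 0.0368C*.
The bracket is 0.404, giving C* = 0.461/0.0368 = 12.5.

R* ≈ 52.8, C* ≈ 12.5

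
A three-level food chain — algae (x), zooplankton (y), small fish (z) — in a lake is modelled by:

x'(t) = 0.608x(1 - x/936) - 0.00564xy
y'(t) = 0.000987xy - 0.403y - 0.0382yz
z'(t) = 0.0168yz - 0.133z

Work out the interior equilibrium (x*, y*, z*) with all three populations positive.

From dz/dt = 0: 0.0168y* = 0.133, so y* = 7.92.
From dx/dt = 0: 0.608(1 - x*/936) = 0.00564·7.92, giving x* = 936·(1 - 0.0734) = 867.
From dy/dt = 0: 0.000987·867 - 0.403 = 0.0382z*, so z* = 0.453/0.0382 = 11.9.

x* ≈ 867, y* ≈ 7.92, z* ≈ 11.9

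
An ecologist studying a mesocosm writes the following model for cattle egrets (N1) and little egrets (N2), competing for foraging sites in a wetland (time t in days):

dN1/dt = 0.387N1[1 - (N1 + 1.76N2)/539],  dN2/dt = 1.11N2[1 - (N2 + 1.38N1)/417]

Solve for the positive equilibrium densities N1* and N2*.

Setting both brackets to zero gives the nullclines N1 + 1.76N2 = 539 and 1.38N1 + N2 = 417.
Substituting N2 = 417 - 1.38N1 into the first: N1(1 - 1.76·1.38) = 539 - 1.76·417.
So N1* = -195/-1.43 = 136, and then N2* = 417 - 1.38·136 = 229.

N1* ≈ 136, N2* ≈ 229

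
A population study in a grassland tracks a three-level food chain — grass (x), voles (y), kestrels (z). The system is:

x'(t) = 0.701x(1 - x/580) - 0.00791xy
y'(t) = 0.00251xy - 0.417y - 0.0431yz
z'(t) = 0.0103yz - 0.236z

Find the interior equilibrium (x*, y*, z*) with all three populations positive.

x* ≈ 430, y* ≈ 22.9, z* ≈ 15.4

From dz/dt = 0: 0.0103y* = 0.236, so y* = 22.9.
From dx/dt = 0: 0.701(1 - x*/580) = 0.00791·22.9, giving x* = 580·(1 - 0.259) = 430.
From dy/dt = 0: 0.00251·430 - 0.417 = 0.0431z*, so z* = 0.662/0.0431 = 15.4.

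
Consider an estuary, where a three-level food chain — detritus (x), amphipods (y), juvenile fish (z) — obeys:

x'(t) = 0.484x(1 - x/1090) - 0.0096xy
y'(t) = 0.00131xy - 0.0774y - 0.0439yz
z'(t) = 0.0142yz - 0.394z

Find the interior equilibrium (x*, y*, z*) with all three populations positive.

x* ≈ 490, y* ≈ 27.7, z* ≈ 12.9

From dz/dt = 0: 0.0142y* = 0.394, so y* = 27.7.
From dx/dt = 0: 0.484(1 - x*/1090) = 0.0096·27.7, giving x* = 1090·(1 - 0.55) = 490.
From dy/dt = 0: 0.00131·490 - 0.0774 = 0.0439z*, so z* = 0.565/0.0439 = 12.9.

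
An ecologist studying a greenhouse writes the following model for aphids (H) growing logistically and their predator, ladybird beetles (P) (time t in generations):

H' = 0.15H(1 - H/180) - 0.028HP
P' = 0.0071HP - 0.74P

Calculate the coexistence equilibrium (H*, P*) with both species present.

From dP/dt = 0 with P > 0: 0.0071H* = 0.74, so H* = 104.
Substitute into dH/dt = 0: 0.15(1 - 104/180) = 0.028P*.
The bracket is 0.421, giving P* = 0.0631/0.028 = 2.26.

H* ≈ 104, P* ≈ 2.26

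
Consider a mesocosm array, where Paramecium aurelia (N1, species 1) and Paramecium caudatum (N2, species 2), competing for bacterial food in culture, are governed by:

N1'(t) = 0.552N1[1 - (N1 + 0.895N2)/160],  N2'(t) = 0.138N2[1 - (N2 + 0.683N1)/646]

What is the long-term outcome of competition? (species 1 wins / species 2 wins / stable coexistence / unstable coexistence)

Compare the nullcline intercepts: K1/α12 = 160/0.895 = 179 < K2 = 646; K2/α21 = 646/0.683 = 946 > K1 = 160.
Since the inequalities point opposite ways, species 2 can invade but species 1 cannot.

species 2 excludes species 1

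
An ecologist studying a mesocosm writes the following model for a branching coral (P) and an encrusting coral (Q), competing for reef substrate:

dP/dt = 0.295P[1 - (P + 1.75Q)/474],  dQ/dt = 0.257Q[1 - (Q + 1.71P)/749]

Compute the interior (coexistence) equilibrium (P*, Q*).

Setting both brackets to zero gives the nullclines P + 1.75Q = 474 and 1.71P + Q = 749.
Substituting Q = 749 - 1.71P into the first: P(1 - 1.75·1.71) = 474 - 1.75·749.
So P* = -837/-1.99 = 420, and then Q* = 749 - 1.71·420 = 30.9.

P* ≈ 420, Q* ≈ 30.9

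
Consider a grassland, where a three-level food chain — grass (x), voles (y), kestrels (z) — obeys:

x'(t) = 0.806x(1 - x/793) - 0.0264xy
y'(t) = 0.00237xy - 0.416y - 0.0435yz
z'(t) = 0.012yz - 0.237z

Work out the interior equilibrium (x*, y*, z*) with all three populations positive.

x* ≈ 280, y* ≈ 19.8, z* ≈ 5.69

From dz/dt = 0: 0.012y* = 0.237, so y* = 19.8.
From dx/dt = 0: 0.806(1 - x*/793) = 0.0264·19.8, giving x* = 793·(1 - 0.647) = 280.
From dy/dt = 0: 0.00237·280 - 0.416 = 0.0435z*, so z* = 0.248/0.0435 = 5.69.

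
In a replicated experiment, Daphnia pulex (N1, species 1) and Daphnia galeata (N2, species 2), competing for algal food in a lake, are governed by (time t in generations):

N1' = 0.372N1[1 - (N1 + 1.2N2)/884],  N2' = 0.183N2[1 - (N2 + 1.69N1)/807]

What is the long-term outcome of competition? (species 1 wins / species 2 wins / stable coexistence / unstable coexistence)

unstable coexistence (outcome depends on initial conditions)

Compare the nullcline intercepts: K1/α12 = 884/1.2 = 737 < K2 = 807; K2/α21 = 807/1.69 = 478 < K1 = 884.
Since both are reversed, neither can invade when rare; the interior point is a saddle.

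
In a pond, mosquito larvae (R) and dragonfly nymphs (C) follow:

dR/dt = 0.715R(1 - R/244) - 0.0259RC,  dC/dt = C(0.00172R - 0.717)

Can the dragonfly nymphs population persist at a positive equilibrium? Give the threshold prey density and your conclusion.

Threshold R = 417; K < 417, so no, the predator goes extinct.

The predator equation gives dC/dt > 0 only when R > 0.717/0.00172 = 417.
Without the predator, R → K = 244. Since 244 < 417, the predator cannot invade.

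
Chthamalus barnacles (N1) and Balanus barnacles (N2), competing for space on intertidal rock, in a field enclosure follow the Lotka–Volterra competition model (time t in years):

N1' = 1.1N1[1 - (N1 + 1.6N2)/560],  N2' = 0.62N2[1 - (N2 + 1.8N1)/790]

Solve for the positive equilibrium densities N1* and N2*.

Setting both brackets to zero gives the nullclines N1 + 1.6N2 = 560 and 1.8N1 + N2 = 790.
Substituting N2 = 790 - 1.8N1 into the first: N1(1 - 1.6·1.8) = 560 - 1.6·790.
So N1* = -704/-1.88 = 374, and then N2* = 790 - 1.8·374 = 116.

N1* ≈ 374, N2* ≈ 116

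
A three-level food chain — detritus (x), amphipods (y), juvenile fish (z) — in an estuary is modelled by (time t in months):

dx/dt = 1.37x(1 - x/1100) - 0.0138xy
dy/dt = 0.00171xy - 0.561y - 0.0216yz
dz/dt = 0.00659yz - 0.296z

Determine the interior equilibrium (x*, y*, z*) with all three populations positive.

x* ≈ 602, y* ≈ 44.9, z* ≈ 21.7

From dz/dt = 0: 0.00659y* = 0.296, so y* = 44.9.
From dx/dt = 0: 1.37(1 - x*/1100) = 0.0138·44.9, giving x* = 1100·(1 - 0.452) = 602.
From dy/dt = 0: 0.00171·602 - 0.561 = 0.0216z*, so z* = 0.469/0.0216 = 21.7.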